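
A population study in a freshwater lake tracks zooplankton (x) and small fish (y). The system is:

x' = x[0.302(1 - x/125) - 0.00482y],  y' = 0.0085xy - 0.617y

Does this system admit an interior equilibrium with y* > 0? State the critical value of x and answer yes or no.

Threshold x = 72.6; K > 72.6, so yes, the predator persists.

The predator equation gives dy/dt > 0 only when x > 0.617/0.0085 = 72.6.
Without the predator, x → K = 125. Since 125 > 72.6, the predator can invade and persist.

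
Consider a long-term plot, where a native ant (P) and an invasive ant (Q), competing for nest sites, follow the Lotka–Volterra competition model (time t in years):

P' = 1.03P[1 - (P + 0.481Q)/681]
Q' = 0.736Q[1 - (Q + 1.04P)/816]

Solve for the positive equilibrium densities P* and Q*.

Setting both brackets to zero gives the nullclines P + 0.481Q = 681 and 1.04P + Q = 816.
Substituting Q = 816 - 1.04P into the first: P(1 - 0.481·1.04) = 681 - 0.481·816.
So P* = 289/0.5 = 577, and then Q* = 816 - 1.04·577 = 216.

P* ≈ 577, Q* ≈ 216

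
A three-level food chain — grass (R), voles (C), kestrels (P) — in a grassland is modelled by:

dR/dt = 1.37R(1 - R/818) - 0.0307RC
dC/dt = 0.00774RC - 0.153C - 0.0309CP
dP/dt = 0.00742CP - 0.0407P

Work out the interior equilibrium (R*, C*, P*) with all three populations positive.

R* ≈ 717, C* ≈ 5.49, P* ≈ 175

From dP/dt = 0: 0.00742C* = 0.0407, so C* = 5.49.
From dR/dt = 0: 1.37(1 - R*/818) = 0.0307·5.49, giving R* = 818·(1 - 0.123) = 717.
From dC/dt = 0: 0.00774·717 - 0.153 = 0.0309P*, so P* = 5.4/0.0309 = 175.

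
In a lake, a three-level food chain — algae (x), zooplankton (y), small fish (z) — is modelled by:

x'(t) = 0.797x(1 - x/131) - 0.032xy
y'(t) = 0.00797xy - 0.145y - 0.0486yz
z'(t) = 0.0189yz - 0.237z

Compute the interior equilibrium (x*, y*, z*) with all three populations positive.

x* ≈ 65, y* ≈ 12.5, z* ≈ 7.68

From dz/dt = 0: 0.0189y* = 0.237, so y* = 12.5.
From dx/dt = 0: 0.797(1 - x*/131) = 0.032·12.5, giving x* = 131·(1 - 0.503) = 65.
From dy/dt = 0: 0.00797·65 - 0.145 = 0.0486z*, so z* = 0.373/0.0486 = 7.68.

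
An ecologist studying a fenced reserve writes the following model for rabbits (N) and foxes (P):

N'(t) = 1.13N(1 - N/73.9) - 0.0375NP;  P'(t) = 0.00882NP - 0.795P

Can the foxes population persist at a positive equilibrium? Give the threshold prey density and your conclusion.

The predator equation gives dP/dt > 0 only when N > 0.795/0.00882 = 90.1.
Without the predator, N → K = 73.9. Since 73.9 < 90.1, the predator cannot invade.

Threshold N = 90.1; K < 90.1, so no, the predator goes extinct.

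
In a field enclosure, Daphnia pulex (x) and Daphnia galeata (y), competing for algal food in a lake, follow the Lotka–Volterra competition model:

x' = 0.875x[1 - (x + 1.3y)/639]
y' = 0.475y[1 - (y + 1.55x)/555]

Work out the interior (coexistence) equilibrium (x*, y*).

x* ≈ 81.3, y* ≈ 429

Setting both brackets to zero gives the nullclines x + 1.3y = 639 and 1.55x + y = 555.
Substituting y = 555 - 1.55x into the first: x(1 - 1.3·1.55) = 639 - 1.3·555.
So x* = -82.5/-1.02 = 81.3, and then y* = 555 - 1.55·81.3 = 429.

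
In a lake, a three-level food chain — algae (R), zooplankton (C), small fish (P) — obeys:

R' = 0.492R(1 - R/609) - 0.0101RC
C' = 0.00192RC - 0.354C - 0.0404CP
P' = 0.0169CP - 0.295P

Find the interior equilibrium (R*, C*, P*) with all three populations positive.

R* ≈ 391, C* ≈ 17.5, P* ≈ 9.81

From dP/dt = 0: 0.0169C* = 0.295, so C* = 17.5.
From dR/dt = 0: 0.492(1 - R*/609) = 0.0101·17.5, giving R* = 609·(1 - 0.358) = 391.
From dC/dt = 0: 0.00192·391 - 0.354 = 0.0404P*, so P* = 0.396/0.0404 = 9.81.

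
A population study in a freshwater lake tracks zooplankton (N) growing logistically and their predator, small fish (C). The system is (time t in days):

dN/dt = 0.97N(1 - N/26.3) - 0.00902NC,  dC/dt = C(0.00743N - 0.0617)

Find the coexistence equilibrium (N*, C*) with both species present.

N* ≈ 8.3, C* ≈ 73.6

From dC/dt = 0 with C > 0: 0.00743N* = 0.0617, so N* = 8.3.
Substitute into dN/dt = 0: 0.97(1 - 8.3/26.3) = 0.00902C*.
The bracket is 0.684, giving C* = 0.664/0.00902 = 73.6.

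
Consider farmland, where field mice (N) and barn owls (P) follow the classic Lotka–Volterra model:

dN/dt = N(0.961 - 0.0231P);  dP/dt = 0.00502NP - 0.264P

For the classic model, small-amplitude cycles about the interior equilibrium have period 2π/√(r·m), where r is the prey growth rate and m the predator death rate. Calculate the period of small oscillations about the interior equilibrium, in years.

T ≈ 12.5 years

Here r = 0.961 and m = 0.264, so r·m = 0.254.
ω = √0.254 = 0.504 per year, hence T = 2π/ω ≈ 12.5 years.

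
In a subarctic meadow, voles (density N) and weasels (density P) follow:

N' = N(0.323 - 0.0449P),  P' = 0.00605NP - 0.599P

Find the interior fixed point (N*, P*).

N* ≈ 99, P* ≈ 7.19

Set dP/dt = 0 with P > 0: 0.00605N - 0.599 = 0, so N* = 0.599/0.00605 = 99.
Set dN/dt = 0 with N > 0: 0.323 - 0.0449P = 0, so P* = 0.323/0.0449 = 7.19.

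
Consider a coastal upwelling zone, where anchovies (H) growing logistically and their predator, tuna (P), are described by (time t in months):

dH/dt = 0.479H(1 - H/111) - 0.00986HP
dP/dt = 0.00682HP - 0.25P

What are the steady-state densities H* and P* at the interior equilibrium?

H* ≈ 36.7, P* ≈ 32.5

From dP/dt = 0 with P > 0: 0.00682H* = 0.25, so H* = 36.7.
Substitute into dH/dt = 0: 0.479(1 - 36.7/111) = 0.00986P*.
The bracket is 0.67, giving P* = 0.321/0.00986 = 32.5.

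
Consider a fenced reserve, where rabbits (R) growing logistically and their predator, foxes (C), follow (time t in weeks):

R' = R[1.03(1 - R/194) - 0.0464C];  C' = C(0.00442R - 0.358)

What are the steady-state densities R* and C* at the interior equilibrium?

R* ≈ 81, C* ≈ 12.9

From dC/dt = 0 with C > 0: 0.00442R* = 0.358, so R* = 81.
Substitute into dR/dt = 0: 1.03(1 - 81/194) = 0.0464C*.
The bracket is 0.582, giving C* = 0.6/0.0464 = 12.9.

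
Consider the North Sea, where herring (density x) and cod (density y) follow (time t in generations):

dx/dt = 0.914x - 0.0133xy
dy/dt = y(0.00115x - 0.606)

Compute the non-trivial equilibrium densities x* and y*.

x* ≈ 527, y* ≈ 68.7

Set dy/dt = 0 with y > 0: 0.00115x - 0.606 = 0, so x* = 0.606/0.00115 = 527.
Set dx/dt = 0 with x > 0: 0.914 - 0.0133y = 0, so y* = 0.914/0.0133 = 68.7.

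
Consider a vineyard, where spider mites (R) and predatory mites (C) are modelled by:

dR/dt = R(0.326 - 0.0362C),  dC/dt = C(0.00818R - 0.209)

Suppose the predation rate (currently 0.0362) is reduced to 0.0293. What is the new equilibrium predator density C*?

C* ≈ 11.1

At the interior fixed point, setting dR/dt = 0 with R > 0 fixes C* = (prey growth rate)/(RC coefficient) — independent of the other coefficients.
With the change, C* = 0.326/0.0293 = 11.1; it rises from 9.01.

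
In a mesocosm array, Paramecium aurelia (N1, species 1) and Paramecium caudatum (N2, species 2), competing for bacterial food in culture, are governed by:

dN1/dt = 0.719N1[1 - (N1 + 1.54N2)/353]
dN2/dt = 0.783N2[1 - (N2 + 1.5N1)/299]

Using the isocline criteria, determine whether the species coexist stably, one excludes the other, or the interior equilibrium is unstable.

Compare the nullcline intercepts: K1/α12 = 353/1.54 = 229 < K2 = 299; K2/α21 = 299/1.5 = 199 < K1 = 353.
Since both are reversed, neither can invade when rare; the interior point is a saddle.

unstable coexistence (outcome depends on initial conditions)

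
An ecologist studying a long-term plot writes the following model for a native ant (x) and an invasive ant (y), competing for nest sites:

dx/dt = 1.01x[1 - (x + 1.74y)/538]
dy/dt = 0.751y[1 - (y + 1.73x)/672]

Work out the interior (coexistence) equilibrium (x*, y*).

Setting both brackets to zero gives the nullclines x + 1.74y = 538 and 1.73x + y = 672.
Substituting y = 672 - 1.73x into the first: x(1 - 1.74·1.73) = 538 - 1.74·672.
So x* = -631/-2.01 = 314, and then y* = 672 - 1.73·314 = 129.

x* ≈ 314, y* ≈ 129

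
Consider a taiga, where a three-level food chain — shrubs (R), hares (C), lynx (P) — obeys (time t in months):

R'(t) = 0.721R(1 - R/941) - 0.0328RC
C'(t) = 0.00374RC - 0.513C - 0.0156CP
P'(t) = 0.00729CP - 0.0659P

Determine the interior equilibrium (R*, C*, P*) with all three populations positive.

R* ≈ 554, C* ≈ 9.04, P* ≈ 99.9

From dP/dt = 0: 0.00729C* = 0.0659, so C* = 9.04.
From dR/dt = 0: 0.721(1 - R*/941) = 0.0328·9.04, giving R* = 941·(1 - 0.411) = 554.
From dC/dt = 0: 0.00374·554 - 0.513 = 0.0156P*, so P* = 1.56/0.0156 = 99.9.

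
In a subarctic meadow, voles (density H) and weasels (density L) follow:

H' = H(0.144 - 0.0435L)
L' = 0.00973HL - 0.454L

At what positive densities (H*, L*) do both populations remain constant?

Set dL/dt = 0 with L > 0: 0.00973H - 0.454 = 0, so H* = 0.454/0.00973 = 46.7.
Set dH/dt = 0 with H > 0: 0.144 - 0.0435L = 0, so L* = 0.144/0.0435 = 3.31.

H* ≈ 46.7, L* ≈ 3.31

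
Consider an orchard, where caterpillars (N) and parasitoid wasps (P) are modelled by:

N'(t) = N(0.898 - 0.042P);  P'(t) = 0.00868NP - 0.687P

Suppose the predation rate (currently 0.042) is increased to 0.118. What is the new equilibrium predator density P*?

At the interior fixed point, setting dN/dt = 0 with N > 0 fixes P* = (prey growth rate)/(NP coefficient) — independent of the other coefficients.
With the change, P* = 0.898/0.118 = 7.61; it falls from 21.4.

P* ≈ 7.61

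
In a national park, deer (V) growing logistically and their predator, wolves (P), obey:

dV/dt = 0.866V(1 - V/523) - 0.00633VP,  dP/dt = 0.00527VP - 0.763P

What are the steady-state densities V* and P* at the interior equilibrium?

V* ≈ 145, P* ≈ 98.9

From dP/dt = 0 with P > 0: 0.00527V* = 0.763, so V* = 145.
Substitute into dV/dt = 0: 0.866(1 - 145/523) = 0.00633P*.
The bracket is 0.723, giving P* = 0.626/0.00633 = 98.9.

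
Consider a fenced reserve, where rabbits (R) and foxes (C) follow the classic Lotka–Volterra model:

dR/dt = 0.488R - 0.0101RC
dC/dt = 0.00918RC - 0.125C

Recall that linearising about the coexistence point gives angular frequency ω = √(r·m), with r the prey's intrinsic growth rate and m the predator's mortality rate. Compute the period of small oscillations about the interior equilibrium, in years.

T ≈ 25.4 years

Here r = 0.488 and m = 0.125, so r·m = 0.061.
ω = √0.061 = 0.247 per year, hence T = 2π/ω ≈ 25.4 years.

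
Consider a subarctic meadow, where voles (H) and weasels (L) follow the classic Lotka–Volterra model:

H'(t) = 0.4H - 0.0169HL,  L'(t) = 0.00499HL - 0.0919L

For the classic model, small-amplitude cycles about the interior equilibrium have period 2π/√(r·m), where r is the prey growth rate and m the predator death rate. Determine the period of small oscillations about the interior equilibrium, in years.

Here r = 0.4 and m = 0.0919, so r·m = 0.0368.
ω = √0.0368 = 0.192 per year, hence T = 2π/ω ≈ 32.8 years.

T ≈ 32.8 years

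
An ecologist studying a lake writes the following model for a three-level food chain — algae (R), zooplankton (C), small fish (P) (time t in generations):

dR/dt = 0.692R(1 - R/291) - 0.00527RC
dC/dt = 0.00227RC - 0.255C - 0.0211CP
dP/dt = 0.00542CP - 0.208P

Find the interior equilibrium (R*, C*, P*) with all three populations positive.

R* ≈ 206, C* ≈ 38.4, P* ≈ 10.1

From dP/dt = 0: 0.00542C* = 0.208, so C* = 38.4.
From dR/dt = 0: 0.692(1 - R*/291) = 0.00527·38.4, giving R* = 291·(1 - 0.292) = 206.
From dC/dt = 0: 0.00227·206 - 0.255 = 0.0211P*, so P* = 0.213/0.0211 = 10.1.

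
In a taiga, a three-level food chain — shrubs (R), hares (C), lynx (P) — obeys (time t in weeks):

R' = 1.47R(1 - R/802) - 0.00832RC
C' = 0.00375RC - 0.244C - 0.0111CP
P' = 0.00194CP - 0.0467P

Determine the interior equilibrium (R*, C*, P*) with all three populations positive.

From dP/dt = 0: 0.00194C* = 0.0467, so C* = 24.1.
From dR/dt = 0: 1.47(1 - R*/802) = 0.00832·24.1, giving R* = 802·(1 - 0.136) = 693.
From dC/dt = 0: 0.00375·693 - 0.244 = 0.0111P*, so P* = 2.35/0.0111 = 212.

R* ≈ 693, C* ≈ 24.1, P* ≈ 212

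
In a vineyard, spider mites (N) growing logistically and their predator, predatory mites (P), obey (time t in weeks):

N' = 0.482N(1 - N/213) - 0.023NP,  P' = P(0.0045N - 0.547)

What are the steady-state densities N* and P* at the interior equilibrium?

N* ≈ 122, P* ≈ 9

From dP/dt = 0 with P > 0: 0.0045N* = 0.547, so N* = 122.
Substitute into dN/dt = 0: 0.482(1 - 122/213) = 0.023P*.
The bracket is 0.429, giving P* = 0.207/0.023 = 9.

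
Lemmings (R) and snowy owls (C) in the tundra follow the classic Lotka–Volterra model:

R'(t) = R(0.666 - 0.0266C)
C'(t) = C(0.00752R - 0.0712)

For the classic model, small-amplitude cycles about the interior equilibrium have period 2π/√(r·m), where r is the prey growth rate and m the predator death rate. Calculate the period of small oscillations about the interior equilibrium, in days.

Here r = 0.666 and m = 0.0712, so r·m = 0.0474.
ω = √0.0474 = 0.218 per day, hence T = 2π/ω ≈ 28.9 days.

T ≈ 28.9 days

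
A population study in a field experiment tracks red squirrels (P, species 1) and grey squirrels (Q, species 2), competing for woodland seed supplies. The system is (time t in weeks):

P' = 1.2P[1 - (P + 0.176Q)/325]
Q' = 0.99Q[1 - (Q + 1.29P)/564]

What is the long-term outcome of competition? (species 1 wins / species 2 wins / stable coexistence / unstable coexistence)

stable coexistence

Compare the nullcline intercepts: K1/α12 = 325/0.176 = 1850 > K2 = 564; K2/α21 = 564/1.29 = 437 > K1 = 325.
Since both inequalities hold, each species can invade when rare, so the interior equilibrium is stable.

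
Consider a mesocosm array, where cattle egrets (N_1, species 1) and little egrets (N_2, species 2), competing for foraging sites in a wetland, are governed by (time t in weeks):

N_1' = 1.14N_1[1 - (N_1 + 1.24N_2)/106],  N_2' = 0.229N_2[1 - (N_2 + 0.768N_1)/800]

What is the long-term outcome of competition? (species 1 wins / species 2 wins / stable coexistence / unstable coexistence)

Compare the nullcline intercepts: K1/α12 = 106/1.24 = 85.5 < K2 = 800; K2/α21 = 800/0.768 = 1040 > K1 = 106.
Since the inequalities point opposite ways, species 2 can invade but species 1 cannot.

species 2 excludes species 1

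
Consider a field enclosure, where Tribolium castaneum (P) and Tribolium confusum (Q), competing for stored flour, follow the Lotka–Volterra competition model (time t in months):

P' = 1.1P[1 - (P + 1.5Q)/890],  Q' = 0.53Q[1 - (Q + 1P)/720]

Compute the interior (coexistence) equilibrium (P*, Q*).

P* ≈ 380, Q* ≈ 340

Setting both brackets to zero gives the nullclines P + 1.5Q = 890 and 1P + Q = 720.
Substituting Q = 720 - 1P into the first: P(1 - 1.5·1) = 890 - 1.5·720.
So P* = -190/-0.5 = 380, and then Q* = 720 - 1·380 = 340.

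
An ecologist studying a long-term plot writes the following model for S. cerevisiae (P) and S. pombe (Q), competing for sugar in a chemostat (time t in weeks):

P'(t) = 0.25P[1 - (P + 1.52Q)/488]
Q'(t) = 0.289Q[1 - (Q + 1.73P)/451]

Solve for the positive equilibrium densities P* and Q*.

Setting both brackets to zero gives the nullclines P + 1.52Q = 488 and 1.73P + Q = 451.
Substituting Q = 451 - 1.73P into the first: P(1 - 1.52·1.73) = 488 - 1.52·451.
So P* = -198/-1.63 = 121, and then Q* = 451 - 1.73·121 = 241.

P* ≈ 121, Q* ≈ 241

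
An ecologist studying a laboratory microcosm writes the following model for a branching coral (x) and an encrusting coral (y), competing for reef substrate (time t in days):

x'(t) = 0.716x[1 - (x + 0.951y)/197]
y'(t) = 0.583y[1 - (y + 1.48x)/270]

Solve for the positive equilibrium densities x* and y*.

x* ≈ 147, y* ≈ 52.9

Setting both brackets to zero gives the nullclines x + 0.951y = 197 and 1.48x + y = 270.
Substituting y = 270 - 1.48x into the first: x(1 - 0.951·1.48) = 197 - 0.951·270.
So x* = -59.8/-0.407 = 147, and then y* = 270 - 1.48·147 = 52.9.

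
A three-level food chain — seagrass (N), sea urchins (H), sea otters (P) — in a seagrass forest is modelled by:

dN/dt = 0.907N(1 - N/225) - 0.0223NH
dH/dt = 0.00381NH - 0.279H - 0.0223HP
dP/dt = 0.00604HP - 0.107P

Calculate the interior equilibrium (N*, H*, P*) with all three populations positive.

N* ≈ 127, H* ≈ 17.7, P* ≈ 9.19

From dP/dt = 0: 0.00604H* = 0.107, so H* = 17.7.
From dN/dt = 0: 0.907(1 - N*/225) = 0.0223·17.7, giving N* = 225·(1 - 0.436) = 127.
From dH/dt = 0: 0.00381·127 - 0.279 = 0.0223P*, so P* = 0.205/0.0223 = 9.19.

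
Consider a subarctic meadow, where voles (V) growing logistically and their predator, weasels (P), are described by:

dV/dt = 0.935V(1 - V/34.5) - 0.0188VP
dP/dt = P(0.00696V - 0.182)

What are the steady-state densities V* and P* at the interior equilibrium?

V* ≈ 26.1, P* ≈ 12

From dP/dt = 0 with P > 0: 0.00696V* = 0.182, so V* = 26.1.
Substitute into dV/dt = 0: 0.935(1 - 26.1/34.5) = 0.0188P*.
The bracket is 0.242, giving P* = 0.226/0.0188 = 12.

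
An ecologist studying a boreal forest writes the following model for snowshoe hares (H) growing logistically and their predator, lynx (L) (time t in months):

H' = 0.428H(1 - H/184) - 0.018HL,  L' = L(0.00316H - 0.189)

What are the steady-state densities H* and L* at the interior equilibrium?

From dL/dt = 0 with L > 0: 0.00316H* = 0.189, so H* = 59.8.
Substitute into dH/dt = 0: 0.428(1 - 59.8/184) = 0.018L*.
The bracket is 0.675, giving L* = 0.289/0.018 = 16.

H* ≈ 59.8, L* ≈ 16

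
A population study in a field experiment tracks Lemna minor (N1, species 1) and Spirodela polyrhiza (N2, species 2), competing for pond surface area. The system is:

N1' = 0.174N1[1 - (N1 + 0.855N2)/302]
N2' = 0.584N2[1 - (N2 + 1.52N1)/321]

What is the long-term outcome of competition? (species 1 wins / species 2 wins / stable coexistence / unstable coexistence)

species 1 excludes species 2

Compare the nullcline intercepts: K1/α12 = 302/0.855 = 353 > K2 = 321; K2/α21 = 321/1.52 = 211 < K1 = 302.
Since the inequalities point opposite ways, species 1 can invade but species 2 cannot.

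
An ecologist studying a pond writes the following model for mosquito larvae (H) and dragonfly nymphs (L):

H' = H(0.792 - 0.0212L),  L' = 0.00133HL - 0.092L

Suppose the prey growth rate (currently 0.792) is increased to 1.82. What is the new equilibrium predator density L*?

L* ≈ 85.8

At the interior fixed point, setting dH/dt = 0 with H > 0 fixes L* = (prey growth rate)/(HL coefficient) — independent of the other coefficients.
With the change, L* = 1.82/0.0212 = 85.8; it rises from 37.4.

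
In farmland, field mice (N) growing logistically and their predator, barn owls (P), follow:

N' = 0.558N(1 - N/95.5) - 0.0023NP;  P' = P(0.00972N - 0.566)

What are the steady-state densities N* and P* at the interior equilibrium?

From dP/dt = 0 with P > 0: 0.00972N* = 0.566, so N* = 58.2.
Substitute into dN/dt = 0: 0.558(1 - 58.2/95.5) = 0.0023P*.
The bracket is 0.39, giving P* = 0.218/0.0023 = 94.7.

N* ≈ 58.2, P* ≈ 94.7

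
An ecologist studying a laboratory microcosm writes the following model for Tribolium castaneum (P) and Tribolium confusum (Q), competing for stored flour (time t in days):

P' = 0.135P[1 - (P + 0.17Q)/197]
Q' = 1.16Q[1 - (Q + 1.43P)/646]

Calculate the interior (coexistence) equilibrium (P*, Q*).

P* ≈ 115, Q* ≈ 481

Setting both brackets to zero gives the nullclines P + 0.17Q = 197 and 1.43P + Q = 646.
Substituting Q = 646 - 1.43P into the first: P(1 - 0.17·1.43) = 197 - 0.17·646.
So P* = 87.2/0.757 = 115, and then Q* = 646 - 1.43·115 = 481.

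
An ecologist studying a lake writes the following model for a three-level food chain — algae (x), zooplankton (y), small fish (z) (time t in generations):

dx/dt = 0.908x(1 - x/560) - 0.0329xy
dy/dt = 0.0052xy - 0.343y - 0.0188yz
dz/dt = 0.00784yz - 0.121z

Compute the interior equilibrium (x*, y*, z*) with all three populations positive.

From dz/dt = 0: 0.00784y* = 0.121, so y* = 15.4.
From dx/dt = 0: 0.908(1 - x*/560) = 0.0329·15.4, giving x* = 560·(1 - 0.559) = 247.
From dy/dt = 0: 0.0052·247 - 0.343 = 0.0188z*, so z* = 0.941/0.0188 = 50.

x* ≈ 247, y* ≈ 15.4, z* ≈ 50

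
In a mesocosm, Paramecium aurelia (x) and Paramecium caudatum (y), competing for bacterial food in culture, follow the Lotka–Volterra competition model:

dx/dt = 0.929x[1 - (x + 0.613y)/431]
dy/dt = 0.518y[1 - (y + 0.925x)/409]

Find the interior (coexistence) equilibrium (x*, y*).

Setting both brackets to zero gives the nullclines x + 0.613y = 431 and 0.925x + y = 409.
Substituting y = 409 - 0.925x into the first: x(1 - 0.613·0.925) = 431 - 0.613·409.
So x* = 180/0.433 = 416, and then y* = 409 - 0.925·416 = 23.8.

x* ≈ 416, y* ≈ 23.8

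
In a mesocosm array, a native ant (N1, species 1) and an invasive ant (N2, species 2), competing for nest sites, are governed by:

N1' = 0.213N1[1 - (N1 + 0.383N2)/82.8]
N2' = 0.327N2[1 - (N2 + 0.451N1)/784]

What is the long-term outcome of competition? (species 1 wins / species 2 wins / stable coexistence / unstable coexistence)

Compare the nullcline intercepts: K1/α12 = 82.8/0.383 = 216 < K2 = 784; K2/α21 = 784/0.451 = 1740 > K1 = 82.8.
Since the inequalities point opposite ways, species 2 can invade but species 1 cannot.

species 2 excludes species 1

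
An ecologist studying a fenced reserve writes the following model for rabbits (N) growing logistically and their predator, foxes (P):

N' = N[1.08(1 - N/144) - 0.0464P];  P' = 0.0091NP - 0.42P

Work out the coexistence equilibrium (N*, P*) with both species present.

N* ≈ 46.2, P* ≈ 15.8

From dP/dt = 0 with P > 0: 0.0091N* = 0.42, so N* = 46.2.
Substitute into dN/dt = 0: 1.08(1 - 46.2/144) = 0.0464P*.
The bracket is 0.679, giving P* = 0.734/0.0464 = 15.8.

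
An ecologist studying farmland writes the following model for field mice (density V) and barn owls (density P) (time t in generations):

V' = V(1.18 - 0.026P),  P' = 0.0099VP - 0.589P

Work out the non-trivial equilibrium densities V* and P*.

Set dP/dt = 0 with P > 0: 0.0099V - 0.589 = 0, so V* = 0.589/0.0099 = 59.5.
Set dV/dt = 0 with V > 0: 1.18 - 0.026P = 0, so P* = 1.18/0.026 = 45.4.

V* ≈ 59.5, P* ≈ 45.4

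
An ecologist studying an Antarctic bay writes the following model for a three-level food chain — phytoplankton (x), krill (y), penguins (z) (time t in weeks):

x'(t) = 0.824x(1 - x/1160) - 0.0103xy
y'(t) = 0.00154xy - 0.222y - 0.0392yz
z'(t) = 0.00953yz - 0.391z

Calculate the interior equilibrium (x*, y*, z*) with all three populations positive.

x* ≈ 565, y* ≈ 41, z* ≈ 16.5

From dz/dt = 0: 0.00953y* = 0.391, so y* = 41.
From dx/dt = 0: 0.824(1 - x*/1160) = 0.0103·41, giving x* = 1160·(1 - 0.513) = 565.
From dy/dt = 0: 0.00154·565 - 0.222 = 0.0392z*, so z* = 0.648/0.0392 = 16.5.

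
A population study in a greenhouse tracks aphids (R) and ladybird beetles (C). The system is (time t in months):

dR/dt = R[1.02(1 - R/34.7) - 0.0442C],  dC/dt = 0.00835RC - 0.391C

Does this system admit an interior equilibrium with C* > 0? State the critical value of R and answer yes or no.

The predator equation gives dC/dt > 0 only when R > 0.391/0.00835 = 46.8.
Without the predator, R → K = 34.7. Since 34.7 < 46.8, the predator cannot invade.

Threshold R = 46.8; K < 46.8, so no, the predator goes extinct.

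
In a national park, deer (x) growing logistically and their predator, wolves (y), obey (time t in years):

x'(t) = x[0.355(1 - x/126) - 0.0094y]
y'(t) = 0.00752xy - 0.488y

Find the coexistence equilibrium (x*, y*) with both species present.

From dy/dt = 0 with y > 0: 0.00752x* = 0.488, so x* = 64.9.
Substitute into dx/dt = 0: 0.355(1 - 64.9/126) = 0.0094y*.
The bracket is 0.485, giving y* = 0.172/0.0094 = 18.3.

x* ≈ 64.9, y* ≈ 18.3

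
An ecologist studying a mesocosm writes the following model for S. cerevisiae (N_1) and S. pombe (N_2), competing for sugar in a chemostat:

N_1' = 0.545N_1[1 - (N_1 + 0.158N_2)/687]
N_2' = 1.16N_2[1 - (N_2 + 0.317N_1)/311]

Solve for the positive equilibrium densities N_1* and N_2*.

N_1* ≈ 671, N_2* ≈ 98.1

Setting both brackets to zero gives the nullclines N_1 + 0.158N_2 = 687 and 0.317N_1 + N_2 = 311.
Substituting N_2 = 311 - 0.317N_1 into the first: N_1(1 - 0.158·0.317) = 687 - 0.158·311.
So N_1* = 638/0.95 = 671, and then N_2* = 311 - 0.317·671 = 98.1.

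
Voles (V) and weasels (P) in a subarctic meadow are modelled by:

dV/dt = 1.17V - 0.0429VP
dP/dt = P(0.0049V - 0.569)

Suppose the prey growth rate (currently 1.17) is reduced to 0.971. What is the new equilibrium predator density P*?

P* ≈ 22.6

At the interior fixed point, setting dV/dt = 0 with V > 0 fixes P* = (prey growth rate)/(VP coefficient) — independent of the other coefficients.
With the change, P* = 0.971/0.0429 = 22.6; it falls from 27.3.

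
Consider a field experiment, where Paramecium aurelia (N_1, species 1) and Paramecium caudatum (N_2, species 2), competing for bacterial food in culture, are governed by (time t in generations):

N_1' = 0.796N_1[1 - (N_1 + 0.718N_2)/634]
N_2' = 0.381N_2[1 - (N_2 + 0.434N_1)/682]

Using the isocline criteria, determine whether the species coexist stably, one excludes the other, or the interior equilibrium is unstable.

stable coexistence

Compare the nullcline intercepts: K1/α12 = 634/0.718 = 883 > K2 = 682; K2/α21 = 682/0.434 = 1570 > K1 = 634.
Since both inequalities hold, each species can invade when rare, so the interior equilibrium is stable.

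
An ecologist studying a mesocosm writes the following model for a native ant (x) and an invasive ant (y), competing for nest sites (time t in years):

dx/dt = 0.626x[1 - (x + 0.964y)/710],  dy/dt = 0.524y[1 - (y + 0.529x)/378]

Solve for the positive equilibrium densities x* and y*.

Setting both brackets to zero gives the nullclines x + 0.964y = 710 and 0.529x + y = 378.
Substituting y = 378 - 0.529x into the first: x(1 - 0.964·0.529) = 710 - 0.964·378.
So x* = 346/0.49 = 705, and then y* = 378 - 0.529·705 = 4.92.

x* ≈ 705, y* ≈ 4.92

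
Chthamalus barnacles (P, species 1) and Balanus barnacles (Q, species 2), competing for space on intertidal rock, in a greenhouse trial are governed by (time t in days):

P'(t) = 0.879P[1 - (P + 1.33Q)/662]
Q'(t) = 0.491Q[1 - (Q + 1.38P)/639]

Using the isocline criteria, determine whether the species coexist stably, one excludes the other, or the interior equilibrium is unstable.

unstable coexistence (outcome depends on initial conditions)

Compare the nullcline intercepts: K1/α12 = 662/1.33 = 498 < K2 = 639; K2/α21 = 639/1.38 = 463 < K1 = 662.
Since both are reversed, neither can invade when rare; the interior point is a saddle.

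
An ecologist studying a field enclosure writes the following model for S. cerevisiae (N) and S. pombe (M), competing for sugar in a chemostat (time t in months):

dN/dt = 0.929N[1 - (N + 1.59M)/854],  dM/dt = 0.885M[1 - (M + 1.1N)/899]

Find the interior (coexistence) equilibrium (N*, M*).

Setting both brackets to zero gives the nullclines N + 1.59M = 854 and 1.1N + M = 899.
Substituting M = 899 - 1.1N into the first: N(1 - 1.59·1.1) = 854 - 1.59·899.
So N* = -575/-0.749 = 768, and then M* = 899 - 1.1·768 = 53.9.

N* ≈ 768, M* ≈ 53.9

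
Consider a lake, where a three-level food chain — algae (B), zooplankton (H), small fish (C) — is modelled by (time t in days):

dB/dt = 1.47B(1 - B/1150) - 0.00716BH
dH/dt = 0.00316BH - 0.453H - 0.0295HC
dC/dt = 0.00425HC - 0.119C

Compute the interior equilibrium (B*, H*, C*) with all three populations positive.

B* ≈ 993, H* ≈ 28, C* ≈ 91

From dC/dt = 0: 0.00425H* = 0.119, so H* = 28.
From dB/dt = 0: 1.47(1 - B*/1150) = 0.00716·28, giving B* = 1150·(1 - 0.136) = 993.
From dH/dt = 0: 0.00316·993 - 0.453 = 0.0295C*, so C* = 2.69/0.0295 = 91.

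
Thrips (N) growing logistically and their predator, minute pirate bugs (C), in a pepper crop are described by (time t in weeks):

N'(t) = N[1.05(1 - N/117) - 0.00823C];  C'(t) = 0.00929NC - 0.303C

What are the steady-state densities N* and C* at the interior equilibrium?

N* ≈ 32.6, C* ≈ 92

From dC/dt = 0 with C > 0: 0.00929N* = 0.303, so N* = 32.6.
Substitute into dN/dt = 0: 1.05(1 - 32.6/117) = 0.00823C*.
The bracket is 0.721, giving C* = 0.757/0.00823 = 92.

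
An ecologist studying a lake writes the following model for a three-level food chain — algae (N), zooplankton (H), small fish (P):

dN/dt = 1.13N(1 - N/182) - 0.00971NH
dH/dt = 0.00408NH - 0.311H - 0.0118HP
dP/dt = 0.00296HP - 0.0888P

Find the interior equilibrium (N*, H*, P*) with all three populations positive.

From dP/dt = 0: 0.00296H* = 0.0888, so H* = 30.
From dN/dt = 0: 1.13(1 - N*/182) = 0.00971·30, giving N* = 182·(1 - 0.258) = 135.
From dH/dt = 0: 0.00408·135 - 0.311 = 0.0118P*, so P* = 0.24/0.0118 = 20.4.

N* ≈ 135, H* ≈ 30, P* ≈ 20.4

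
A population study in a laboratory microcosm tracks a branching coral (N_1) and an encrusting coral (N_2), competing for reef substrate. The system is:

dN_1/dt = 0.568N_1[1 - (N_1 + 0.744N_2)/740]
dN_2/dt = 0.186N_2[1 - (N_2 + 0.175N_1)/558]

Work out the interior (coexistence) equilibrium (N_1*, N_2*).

Setting both brackets to zero gives the nullclines N_1 + 0.744N_2 = 740 and 0.175N_1 + N_2 = 558.
Substituting N_2 = 558 - 0.175N_1 into the first: N_1(1 - 0.744·0.175) = 740 - 0.744·558.
So N_1* = 325/0.87 = 373, and then N_2* = 558 - 0.175·373 = 493.

N_1* ≈ 373, N_2* ≈ 493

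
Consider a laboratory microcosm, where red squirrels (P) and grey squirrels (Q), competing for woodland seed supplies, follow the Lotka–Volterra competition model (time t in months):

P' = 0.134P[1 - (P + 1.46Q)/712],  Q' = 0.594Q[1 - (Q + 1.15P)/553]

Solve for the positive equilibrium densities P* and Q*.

P* ≈ 140, Q* ≈ 391

Setting both brackets to zero gives the nullclines P + 1.46Q = 712 and 1.15P + Q = 553.
Substituting Q = 553 - 1.15P into the first: P(1 - 1.46·1.15) = 712 - 1.46·553.
So P* = -95.4/-0.679 = 140, and then Q* = 553 - 1.15·140 = 391.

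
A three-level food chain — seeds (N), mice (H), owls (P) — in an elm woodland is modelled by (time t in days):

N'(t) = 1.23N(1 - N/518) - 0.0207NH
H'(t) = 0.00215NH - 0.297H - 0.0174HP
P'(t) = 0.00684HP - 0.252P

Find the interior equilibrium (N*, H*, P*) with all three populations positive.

N* ≈ 197, H* ≈ 36.8, P* ≈ 7.25

From dP/dt = 0: 0.00684H* = 0.252, so H* = 36.8.
From dN/dt = 0: 1.23(1 - N*/518) = 0.0207·36.8, giving N* = 518·(1 - 0.62) = 197.
From dH/dt = 0: 0.00215·197 - 0.297 = 0.0174P*, so P* = 0.126/0.0174 = 7.25.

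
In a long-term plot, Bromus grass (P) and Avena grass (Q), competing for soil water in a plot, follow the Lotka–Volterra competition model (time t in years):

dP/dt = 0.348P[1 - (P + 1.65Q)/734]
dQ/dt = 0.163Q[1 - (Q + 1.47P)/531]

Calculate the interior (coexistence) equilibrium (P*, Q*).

P* ≈ 99.7, Q* ≈ 384

Setting both brackets to zero gives the nullclines P + 1.65Q = 734 and 1.47P + Q = 531.
Substituting Q = 531 - 1.47P into the first: P(1 - 1.65·1.47) = 734 - 1.65·531.
So P* = -142/-1.43 = 99.7, and then Q* = 531 - 1.47·99.7 = 384.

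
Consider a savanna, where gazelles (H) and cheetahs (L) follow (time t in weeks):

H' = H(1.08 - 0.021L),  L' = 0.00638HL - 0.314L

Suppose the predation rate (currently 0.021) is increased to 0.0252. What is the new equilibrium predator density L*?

At the interior fixed point, setting dH/dt = 0 with H > 0 fixes L* = (prey growth rate)/(HL coefficient) — independent of the other coefficients.
With the change, L* = 1.08/0.0252 = 42.9; it falls from 51.4.

L* ≈ 42.9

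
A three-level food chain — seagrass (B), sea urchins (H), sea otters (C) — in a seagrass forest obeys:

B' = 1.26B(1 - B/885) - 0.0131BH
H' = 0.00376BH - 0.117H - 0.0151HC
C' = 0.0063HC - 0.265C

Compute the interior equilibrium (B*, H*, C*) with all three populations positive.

From dC/dt = 0: 0.0063H* = 0.265, so H* = 42.1.
From dB/dt = 0: 1.26(1 - B*/885) = 0.0131·42.1, giving B* = 885·(1 - 0.437) = 498.
From dH/dt = 0: 0.00376·498 - 0.117 = 0.0151C*, so C* = 1.76/0.0151 = 116.

B* ≈ 498, H* ≈ 42.1, C* ≈ 116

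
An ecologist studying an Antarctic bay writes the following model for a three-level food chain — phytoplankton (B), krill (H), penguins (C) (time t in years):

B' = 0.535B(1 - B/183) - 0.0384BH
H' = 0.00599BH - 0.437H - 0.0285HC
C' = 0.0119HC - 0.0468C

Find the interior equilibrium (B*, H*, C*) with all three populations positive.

B* ≈ 131, H* ≈ 3.93, C* ≈ 12.3

From dC/dt = 0: 0.0119H* = 0.0468, so H* = 3.93.
From dB/dt = 0: 0.535(1 - B*/183) = 0.0384·3.93, giving B* = 183·(1 - 0.282) = 131.
From dH/dt = 0: 0.00599·131 - 0.437 = 0.0285C*, so C* = 0.35/0.0285 = 12.3.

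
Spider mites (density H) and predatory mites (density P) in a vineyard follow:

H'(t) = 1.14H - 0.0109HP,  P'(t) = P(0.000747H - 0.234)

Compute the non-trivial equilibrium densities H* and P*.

Set dP/dt = 0 with P > 0: 0.000747H - 0.234 = 0, so H* = 0.234/0.000747 = 313.
Set dH/dt = 0 with H > 0: 1.14 - 0.0109P = 0, so P* = 1.14/0.0109 = 105.

H* ≈ 313, P* ≈ 105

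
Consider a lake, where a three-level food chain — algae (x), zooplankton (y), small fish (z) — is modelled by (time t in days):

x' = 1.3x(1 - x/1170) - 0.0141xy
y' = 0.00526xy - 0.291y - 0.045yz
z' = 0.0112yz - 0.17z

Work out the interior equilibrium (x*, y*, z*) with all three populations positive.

From dz/dt = 0: 0.0112y* = 0.17, so y* = 15.2.
From dx/dt = 0: 1.3(1 - x*/1170) = 0.0141·15.2, giving x* = 1170·(1 - 0.165) = 977.
From dy/dt = 0: 0.00526·977 - 0.291 = 0.045z*, so z* = 4.85/0.045 = 108.

x* ≈ 977, y* ≈ 15.2, z* ≈ 108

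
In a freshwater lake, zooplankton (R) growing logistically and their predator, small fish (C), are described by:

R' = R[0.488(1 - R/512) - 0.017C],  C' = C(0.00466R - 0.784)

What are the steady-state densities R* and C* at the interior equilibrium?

From dC/dt = 0 with C > 0: 0.00466R* = 0.784, so R* = 168.
Substitute into dR/dt = 0: 0.488(1 - 168/512) = 0.017C*.
The bracket is 0.671, giving C* = 0.328/0.017 = 19.3.

R* ≈ 168, C* ≈ 19.3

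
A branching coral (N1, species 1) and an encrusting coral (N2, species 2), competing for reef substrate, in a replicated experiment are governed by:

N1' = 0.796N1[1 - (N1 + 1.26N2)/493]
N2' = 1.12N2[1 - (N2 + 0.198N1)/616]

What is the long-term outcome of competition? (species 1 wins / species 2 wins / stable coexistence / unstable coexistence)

Compare the nullcline intercepts: K1/α12 = 493/1.26 = 391 < K2 = 616; K2/α21 = 616/0.198 = 3110 > K1 = 493.
Since the inequalities point opposite ways, species 2 can invade but species 1 cannot.

species 2 excludes species 1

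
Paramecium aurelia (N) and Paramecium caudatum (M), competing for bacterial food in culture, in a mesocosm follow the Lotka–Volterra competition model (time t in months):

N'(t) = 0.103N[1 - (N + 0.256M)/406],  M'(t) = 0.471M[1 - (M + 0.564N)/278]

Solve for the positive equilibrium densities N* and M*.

Setting both brackets to zero gives the nullclines N + 0.256M = 406 and 0.564N + M = 278.
Substituting M = 278 - 0.564N into the first: N(1 - 0.256·0.564) = 406 - 0.256·278.
So N* = 335/0.856 = 391, and then M* = 278 - 0.564·391 = 57.3.

N* ≈ 391, M* ≈ 57.3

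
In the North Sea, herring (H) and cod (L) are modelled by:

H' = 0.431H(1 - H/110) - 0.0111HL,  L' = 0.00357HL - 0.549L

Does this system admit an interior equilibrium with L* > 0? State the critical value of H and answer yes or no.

Threshold H = 154; K < 154, so no, the predator goes extinct.

The predator equation gives dL/dt > 0 only when H > 0.549/0.00357 = 154.
Without the predator, H → K = 110. Since 110 < 154, the predator cannot invade.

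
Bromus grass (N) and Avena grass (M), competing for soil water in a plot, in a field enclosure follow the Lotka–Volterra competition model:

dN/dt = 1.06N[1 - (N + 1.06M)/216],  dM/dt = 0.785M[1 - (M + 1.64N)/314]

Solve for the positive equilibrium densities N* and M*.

N* ≈ 158, M* ≈ 54.5

Setting both brackets to zero gives the nullclines N + 1.06M = 216 and 1.64N + M = 314.
Substituting M = 314 - 1.64N into the first: N(1 - 1.06·1.64) = 216 - 1.06·314.
So N* = -117/-0.738 = 158, and then M* = 314 - 1.64·158 = 54.5.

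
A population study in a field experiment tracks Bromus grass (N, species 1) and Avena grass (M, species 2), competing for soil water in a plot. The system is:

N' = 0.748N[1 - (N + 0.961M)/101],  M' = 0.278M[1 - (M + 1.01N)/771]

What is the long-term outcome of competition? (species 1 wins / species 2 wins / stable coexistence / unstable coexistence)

species 2 excludes species 1

Compare the nullcline intercepts: K1/α12 = 101/0.961 = 105 < K2 = 771; K2/α21 = 771/1.01 = 763 > K1 = 101.
Since the inequalities point opposite ways, species 2 can invade but species 1 cannot.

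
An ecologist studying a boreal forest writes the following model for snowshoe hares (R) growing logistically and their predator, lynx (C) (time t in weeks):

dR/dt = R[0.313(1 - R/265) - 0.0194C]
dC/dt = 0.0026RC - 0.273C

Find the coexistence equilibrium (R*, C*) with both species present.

R* ≈ 105, C* ≈ 9.74

From dC/dt = 0 with C > 0: 0.0026R* = 0.273, so R* = 105.
Substitute into dR/dt = 0: 0.313(1 - 105/265) = 0.0194C*.
The bracket is 0.604, giving C* = 0.189/0.0194 = 9.74.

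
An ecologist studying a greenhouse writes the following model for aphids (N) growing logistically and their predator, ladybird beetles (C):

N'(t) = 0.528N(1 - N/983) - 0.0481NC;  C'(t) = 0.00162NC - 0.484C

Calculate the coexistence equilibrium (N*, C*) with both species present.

From dC/dt = 0 with C > 0: 0.00162N* = 0.484, so N* = 299.
Substitute into dN/dt = 0: 0.528(1 - 299/983) = 0.0481C*.
The bracket is 0.696, giving C* = 0.368/0.0481 = 7.64.

N* ≈ 299, C* ≈ 7.64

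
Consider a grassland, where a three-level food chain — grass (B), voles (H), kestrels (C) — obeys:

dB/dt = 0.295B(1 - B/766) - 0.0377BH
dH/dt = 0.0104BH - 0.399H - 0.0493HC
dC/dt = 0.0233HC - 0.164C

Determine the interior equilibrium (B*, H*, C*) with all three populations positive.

B* ≈ 77, H* ≈ 7.04, C* ≈ 8.14

From dC/dt = 0: 0.0233H* = 0.164, so H* = 7.04.
From dB/dt = 0: 0.295(1 - B*/766) = 0.0377·7.04, giving B* = 766·(1 - 0.9) = 77.
From dH/dt = 0: 0.0104·77 - 0.399 = 0.0493C*, so C* = 0.402/0.0493 = 8.14.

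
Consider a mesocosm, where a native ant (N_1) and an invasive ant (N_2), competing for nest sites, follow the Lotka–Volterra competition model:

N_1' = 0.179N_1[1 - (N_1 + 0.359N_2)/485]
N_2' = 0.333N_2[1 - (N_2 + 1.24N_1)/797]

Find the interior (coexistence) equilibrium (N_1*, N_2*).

Setting both brackets to zero gives the nullclines N_1 + 0.359N_2 = 485 and 1.24N_1 + N_2 = 797.
Substituting N_2 = 797 - 1.24N_1 into the first: N_1(1 - 0.359·1.24) = 485 - 0.359·797.
So N_1* = 199/0.555 = 358, and then N_2* = 797 - 1.24·358 = 353.

N_1* ≈ 358, N_2* ≈ 353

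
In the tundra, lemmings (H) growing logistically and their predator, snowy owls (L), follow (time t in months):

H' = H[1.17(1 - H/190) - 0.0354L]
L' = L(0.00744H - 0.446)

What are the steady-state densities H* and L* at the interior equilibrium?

H* ≈ 59.9, L* ≈ 22.6

From dL/dt = 0 with L > 0: 0.00744H* = 0.446, so H* = 59.9.
Substitute into dH/dt = 0: 1.17(1 - 59.9/190) = 0.0354L*.
The bracket is 0.684, giving L* = 0.801/0.0354 = 22.6.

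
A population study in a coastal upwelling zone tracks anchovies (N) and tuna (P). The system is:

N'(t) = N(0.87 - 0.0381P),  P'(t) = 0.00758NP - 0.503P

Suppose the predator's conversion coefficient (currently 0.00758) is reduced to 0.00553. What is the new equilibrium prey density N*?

N* ≈ 91

At the interior fixed point, setting dP/dt = 0 with P > 0 fixes N* = (predator death rate)/(NP coefficient) — independent of the other coefficients.
With the change, N* = 0.503/0.00553 = 91; it rises from 66.4.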